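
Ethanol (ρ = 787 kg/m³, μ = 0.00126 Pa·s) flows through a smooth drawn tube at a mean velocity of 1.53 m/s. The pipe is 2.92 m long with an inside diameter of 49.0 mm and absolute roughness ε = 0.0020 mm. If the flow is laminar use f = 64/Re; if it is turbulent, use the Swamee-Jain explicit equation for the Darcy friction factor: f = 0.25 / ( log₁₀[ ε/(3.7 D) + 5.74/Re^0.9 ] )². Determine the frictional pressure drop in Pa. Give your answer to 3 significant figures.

ΔP ≈ 1170 Pa

Reynolds number Re = ρVD/μ = 787 · 1.53 · 0.049 / 0.00126 = 4.683e+04.
Re > 4000 → turbulent. Relative roughness ε/D = 2e-06/0.049 = 4.08e-05. Swamee-Jain: f = 0.25/(log₁₀[4.08e-05/3.7 + 5.74/4.683e+04^0.9])² = 0.25/(log₁₀[1.1e-05 + 0.000359])² = 0.25/(-3.431)² = 0.02123.
Darcy-Weisbach: ΔP = f(L/D)(ρV²/2) = 0.02123·(2.92/0.049)·(787·1.53²/2) = 0.02123·59.59·921.1 = 1166 Pa.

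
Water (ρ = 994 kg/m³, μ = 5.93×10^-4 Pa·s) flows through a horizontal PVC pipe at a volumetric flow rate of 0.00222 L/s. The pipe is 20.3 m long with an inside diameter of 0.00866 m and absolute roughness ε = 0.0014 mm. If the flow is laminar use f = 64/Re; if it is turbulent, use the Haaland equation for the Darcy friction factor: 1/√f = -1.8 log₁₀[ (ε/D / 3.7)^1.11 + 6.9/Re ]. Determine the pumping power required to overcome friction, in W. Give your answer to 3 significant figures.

Q = 0.00222 L/s = 0.00222/1000 = 2.22e-06 m³/s.
Cross-sectional area A = πD²/4 = π(0.00866)²/4 = 5.89e-05 m²; mean velocity V = Q/A = 2.22e-06/5.89e-05 = 0.03769 m/s.
Reynolds number Re = ρVD/μ = 994 · 0.03769 · 0.00866 / 0.000593 = 547.1.
Re < 2300 → laminar flow, so f = 64/Re = 64/547.1 = 0.117 (the turbulent correlation is not needed).
Darcy-Weisbach: ΔP = f(L/D)(ρV²/2) = 0.117·(20.3/0.00866)·(994·0.03769²/2) = 0.117·2344·0.706 = 193.6 Pa.
Pumping power P = QΔP = 2.22e-06·193.6 = 4.298×10^-4 W = 4.30×10^-4 W.

P ≈ 4.30×10^-4 W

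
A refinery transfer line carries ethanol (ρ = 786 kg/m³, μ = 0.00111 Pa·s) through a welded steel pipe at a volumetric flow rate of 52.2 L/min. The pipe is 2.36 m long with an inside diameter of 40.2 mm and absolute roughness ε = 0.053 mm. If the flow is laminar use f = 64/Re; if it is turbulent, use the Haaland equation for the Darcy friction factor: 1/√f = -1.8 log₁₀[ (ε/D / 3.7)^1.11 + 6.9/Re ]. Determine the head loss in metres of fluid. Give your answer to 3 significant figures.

Q = 52.2 L/min = 52.2/60000 = 0.00087 m³/s.
Cross-sectional area A = πD²/4 = π(0.0402)²/4 = 0.001269 m²; mean velocity V = Q/A = 0.00087/0.001269 = 0.6855 m/s.
Reynolds number Re = ρVD/μ = 786 · 0.6855 · 0.0402 / 0.00111 = 1.951e+04.
Re > 4000 → turbulent. Relative roughness ε/D = 5.3e-05/0.0402 = 0.00132. Haaland: 1/√f = -1.8 log₁₀[(0.00132/3.7)^1.11 + 6.9/1.951e+04] = -1.8 log₁₀[0.000149 + 0.000354] = 5.938, so f = 0.02836.
Darcy-Weisbach: ΔP = f(L/D)(ρV²/2) = 0.02836·(2.36/0.0402)·(786·0.6855²/2) = 0.02836·58.71·184.6 = 307.4 Pa.
Head loss h_f = ΔP/(ρg) = 307.4/(786·9.81) = 0.0399 m.

h_f ≈ 0.0399 m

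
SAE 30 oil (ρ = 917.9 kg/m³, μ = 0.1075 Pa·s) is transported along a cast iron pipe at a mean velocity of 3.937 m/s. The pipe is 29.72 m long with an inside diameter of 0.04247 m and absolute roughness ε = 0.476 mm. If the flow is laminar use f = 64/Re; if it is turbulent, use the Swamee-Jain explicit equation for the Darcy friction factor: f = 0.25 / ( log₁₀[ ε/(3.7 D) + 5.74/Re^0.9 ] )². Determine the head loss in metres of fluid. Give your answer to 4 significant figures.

Reynolds number Re = ρVD/μ = 917.9 · 3.937 · 0.04247 / 0.107 = 1428.
Re < 2300 → laminar flow, so f = 64/Re = 64/1428 = 0.04483 (the turbulent correlation is not needed).
Darcy-Weisbach: ΔP = f(L/D)(ρV²/2) = 0.04483·(29.72/0.04247)·(917.9·3.937²/2) = 0.04483·699.8·7114 = 2.232e+05 Pa.
Head loss h_f = ΔP/(ρg) = 2.232e+05/(917.9·9.81) = 24.78 m.

h_f ≈ 24.78 m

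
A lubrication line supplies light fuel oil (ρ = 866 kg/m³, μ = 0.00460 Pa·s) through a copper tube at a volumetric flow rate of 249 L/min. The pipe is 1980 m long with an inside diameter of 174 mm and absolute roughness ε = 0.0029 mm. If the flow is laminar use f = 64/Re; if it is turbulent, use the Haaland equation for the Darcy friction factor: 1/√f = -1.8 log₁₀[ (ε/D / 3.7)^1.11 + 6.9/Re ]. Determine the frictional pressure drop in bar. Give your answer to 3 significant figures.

Q = 249 L/min = 249/60000 = 0.00415 m³/s.
Cross-sectional area A = πD²/4 = π(0.174)²/4 = 0.02378 m²; mean velocity V = Q/A = 0.00415/0.02378 = 0.1745 m/s.
Reynolds number Re = ρVD/μ = 866 · 0.1745 · 0.174 / 0.0046 = 5717.
Re > 4000 → turbulent. Relative roughness ε/D = 2.9e-06/0.174 = 1.67e-05. Haaland: 1/√f = -1.8 log₁₀[(1.67e-05/3.7)^1.11 + 6.9/5717] = -1.8 log₁₀[1.16e-06 + 0.00121] = 5.252, so f = 0.03625.
Darcy-Weisbach: ΔP = f(L/D)(ρV²/2) = 0.03625·(1980/0.174)·(866·0.1745²/2) = 0.03625·1.138e+04·13.19 = 5440 Pa.
ΔP = 5440 Pa = 0.0544 bar.

ΔP ≈ 0.0544 bar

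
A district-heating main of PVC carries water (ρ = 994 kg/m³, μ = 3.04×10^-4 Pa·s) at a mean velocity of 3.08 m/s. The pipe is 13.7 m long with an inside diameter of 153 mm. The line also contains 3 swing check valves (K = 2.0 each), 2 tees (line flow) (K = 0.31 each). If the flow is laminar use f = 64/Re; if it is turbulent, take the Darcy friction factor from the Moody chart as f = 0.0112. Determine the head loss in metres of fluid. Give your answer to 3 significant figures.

h_f ≈ 3.69 m

Reynolds number Re = ρVD/μ = 994 · 3.08 · 0.153 / 0.000304 = 1.541e+06.
Re > 4000 → turbulent; use the Moody-chart value f = 0.0112.
Total minor-loss coefficient ΣK = 3·2 + 2·0.31 = 6.62.
ΔP = [f·L/D + ΣK]·(ρV²/2) = [0.0112·13.7/0.153 + 6.62]·(994·3.08²/2) = [1.003 + 6.62]·4715 = 3.594e+04 Pa.
Head loss h_f = ΔP/(ρg) = 3.594e+04/(994·9.81) = 3.69 m.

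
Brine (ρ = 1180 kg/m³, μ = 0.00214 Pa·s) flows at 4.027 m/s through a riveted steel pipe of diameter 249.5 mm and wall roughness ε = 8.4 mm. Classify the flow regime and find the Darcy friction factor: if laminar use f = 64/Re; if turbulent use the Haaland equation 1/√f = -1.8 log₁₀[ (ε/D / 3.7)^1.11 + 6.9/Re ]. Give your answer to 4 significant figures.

Re = ρVD/μ = 1180·4.027·0.2495/0.00214 = 5.54e+05.
Re > 4000 → turbulent. ε/D = 0.0084/0.2495 = 0.0337; Haaland: 1/√f = -1.8 log₁₀[0.00543 + 1.25e-05] = 4.076, so f = 0.06019.

f ≈ 0.06019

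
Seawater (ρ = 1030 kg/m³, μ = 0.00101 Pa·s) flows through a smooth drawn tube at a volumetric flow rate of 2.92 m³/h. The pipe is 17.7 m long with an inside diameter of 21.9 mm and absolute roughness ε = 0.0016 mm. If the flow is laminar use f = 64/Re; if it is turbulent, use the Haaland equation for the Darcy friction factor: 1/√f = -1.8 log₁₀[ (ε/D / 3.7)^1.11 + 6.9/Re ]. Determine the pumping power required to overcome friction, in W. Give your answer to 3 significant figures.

P ≈ 33.0 W

Q = 2.92 m³/h = 2.92/3600 = 0.0008111 m³/s.
Cross-sectional area A = πD²/4 = π(0.0219)²/4 = 0.0003767 m²; mean velocity V = Q/A = 0.0008111/0.0003767 = 2.153 m/s.
Reynolds number Re = ρVD/μ = 1030 · 2.153 · 0.0219 / 0.00101 = 4.809e+04.
Re > 4000 → turbulent. Relative roughness ε/D = 1.6e-06/0.0219 = 7.31e-05. Haaland: 1/√f = -1.8 log₁₀[(7.31e-05/3.7)^1.11 + 6.9/4.809e+04] = -1.8 log₁₀[6e-06 + 0.000143] = 6.886, so f = 0.02109.
Darcy-Weisbach: ΔP = f(L/D)(ρV²/2) = 0.02109·(17.7/0.0219)·(1030·2.153²/2) = 0.02109·808.2·2388 = 4.07e+04 Pa.
Pumping power P = QΔP = 0.0008111·4.07e+04 = 33.02 W = 33.0 W.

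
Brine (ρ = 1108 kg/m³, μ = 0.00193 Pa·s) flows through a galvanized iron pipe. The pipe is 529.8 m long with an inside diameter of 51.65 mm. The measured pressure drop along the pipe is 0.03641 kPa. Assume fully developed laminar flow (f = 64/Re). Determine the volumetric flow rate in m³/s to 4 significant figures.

For laminar flow, f = 64/Re with Re = ρVD/μ, so Darcy-Weisbach reduces to ΔP = 32μLV/D². Solving for V: V = ΔP·D²/(32μL) = 36.41·(0.05165)²/(32·0.00193·529.8) = 0.002969 m/s.
Check: Re = ρVD/μ = 1108·0.002969·0.05165/0.00193 = 88.02 < 2300, so the laminar assumption holds.
Q = V·A = 0.002969·(π/4·0.05165²) = 6.22e-06 m³/s = 6.220×10^-6 m³/s.

Q ≈ 6.220×10^-6 m³/s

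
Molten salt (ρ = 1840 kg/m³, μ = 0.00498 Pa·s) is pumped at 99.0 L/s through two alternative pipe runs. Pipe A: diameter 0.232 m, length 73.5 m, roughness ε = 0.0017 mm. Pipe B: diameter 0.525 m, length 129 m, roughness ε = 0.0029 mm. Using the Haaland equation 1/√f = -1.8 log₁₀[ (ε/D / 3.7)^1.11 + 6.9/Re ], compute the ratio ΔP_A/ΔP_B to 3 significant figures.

Pipe A: V = Q/A = 0.099/0.04227 = 2.342 m/s; Re = 2.007e+05; ε/D = 7.33e-06; Haaland → f = 0.01553; ΔP_A = f(L/D)(ρV²/2) = 2.483e+04 Pa.
Pipe B: V = Q/A = 0.099/0.2165 = 0.4573 m/s; Re = 8.871e+04; ε/D = 5.52e-06; Haaland → f = 0.0183; ΔP_B = f(L/D)(ρV²/2) = 865 Pa.
ΔP_A/ΔP_B = 2.483e+04/865 = 28.7.

ΔP_A/ΔP_B ≈ 28.7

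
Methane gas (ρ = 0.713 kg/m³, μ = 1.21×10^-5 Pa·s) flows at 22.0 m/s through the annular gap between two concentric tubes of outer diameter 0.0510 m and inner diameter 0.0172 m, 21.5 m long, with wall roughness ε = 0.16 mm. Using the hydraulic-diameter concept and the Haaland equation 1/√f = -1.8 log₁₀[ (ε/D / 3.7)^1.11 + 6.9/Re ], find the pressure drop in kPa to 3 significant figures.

ΔP ≈ 3.50 kPa

Hydraulic diameter D_h = 4A/P = D_o - D_i = 0.051 - 0.0172 = 0.0338 m.
Re = ρVD_h/μ = 0.713·22·0.0338/1.21e-05 = 4.382e+04.
ε/D_h = 0.00016/0.0338 = 0.00473; Haaland gives 1/√f = -1.8 log₁₀[0.000615+0.000157] = 5.602, so f = 0.03187.
ΔP = f(L/D_h)(ρV²/2) = 0.03187·21.5/0.0338·172.5 = 3497 Pa.
ΔP = 3.50 kPa.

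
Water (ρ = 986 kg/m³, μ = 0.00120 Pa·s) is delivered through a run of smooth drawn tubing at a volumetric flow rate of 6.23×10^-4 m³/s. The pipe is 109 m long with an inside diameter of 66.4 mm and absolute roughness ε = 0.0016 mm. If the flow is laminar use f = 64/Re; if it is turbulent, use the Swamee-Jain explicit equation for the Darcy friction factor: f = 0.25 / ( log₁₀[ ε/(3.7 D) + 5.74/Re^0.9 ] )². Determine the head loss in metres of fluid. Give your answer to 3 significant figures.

Cross-sectional area A = πD²/4 = π(0.0664)²/4 = 0.003463 m²; mean velocity V = Q/A = 0.000623/0.003463 = 0.1799 m/s.
Reynolds number Re = ρVD/μ = 986 · 0.1799 · 0.0664 / 0.0012 = 9816.
Re > 4000 → turbulent. Relative roughness ε/D = 1.6e-06/0.0664 = 2.41e-05. Swamee-Jain: f = 0.25/(log₁₀[2.41e-05/3.7 + 5.74/9816^0.9])² = 0.25/(log₁₀[6.51e-06 + 0.00147])² = 0.25/(-2.832)² = 0.03117.
Darcy-Weisbach: ΔP = f(L/D)(ρV²/2) = 0.03117·(109/0.0664)·(986·0.1799²/2) = 0.03117·1642·15.96 = 816.6 Pa.
Head loss h_f = ΔP/(ρg) = 816.6/(986·9.81) = 0.0844 m.

h_f ≈ 0.0844 m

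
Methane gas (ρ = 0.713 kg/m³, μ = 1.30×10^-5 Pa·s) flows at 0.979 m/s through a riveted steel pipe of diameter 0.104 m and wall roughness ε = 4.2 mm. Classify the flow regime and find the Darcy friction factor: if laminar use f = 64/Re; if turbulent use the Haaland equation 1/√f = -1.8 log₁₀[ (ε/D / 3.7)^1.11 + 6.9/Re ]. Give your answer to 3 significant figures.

Re = ρVD/μ = 0.713·0.979·0.104/1.3e-05 = 5584.
Re > 4000 → turbulent. ε/D = 0.0042/0.104 = 0.0404; Haaland: 1/√f = -1.8 log₁₀[0.00664 + 0.00124] = 3.787, so f = 0.06974.

f ≈ 0.0697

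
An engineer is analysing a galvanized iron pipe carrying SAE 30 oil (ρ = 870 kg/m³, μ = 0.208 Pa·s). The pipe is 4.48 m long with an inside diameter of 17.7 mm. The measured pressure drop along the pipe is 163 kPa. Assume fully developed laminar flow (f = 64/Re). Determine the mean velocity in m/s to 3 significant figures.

For laminar flow, f = 64/Re with Re = ρVD/μ, so Darcy-Weisbach reduces to ΔP = 32μLV/D². Solving for V: V = ΔP·D²/(32μL) = 1.63e+05·(0.0177)²/(32·0.208·4.48) = 1.713 m/s.
Check: Re = ρVD/μ = 870·1.713·0.0177/0.208 = 126.8 < 2300, so the laminar assumption holds.

V ≈ 1.71 m/s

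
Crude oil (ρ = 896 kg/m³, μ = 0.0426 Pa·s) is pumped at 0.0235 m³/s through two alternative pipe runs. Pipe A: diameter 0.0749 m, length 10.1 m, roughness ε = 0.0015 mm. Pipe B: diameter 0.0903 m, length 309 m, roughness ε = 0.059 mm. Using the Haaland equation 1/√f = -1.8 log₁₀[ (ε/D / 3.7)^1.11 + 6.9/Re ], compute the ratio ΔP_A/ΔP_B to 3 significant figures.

Pipe A: V = Q/A = 0.0235/0.004406 = 5.334 m/s; Re = 8402; ε/D = 2e-05; Haaland → f = 0.03243; ΔP_A = f(L/D)(ρV²/2) = 5.574e+04 Pa.
Pipe B: V = Q/A = 0.0235/0.006404 = 3.669 m/s; Re = 6969; ε/D = 0.000653; Haaland → f = 0.03486; ΔP_B = f(L/D)(ρV²/2) = 7.197e+05 Pa.
ΔP_A/ΔP_B = 5.574e+04/7.197e+05 = 0.0775.

ΔP_A/ΔP_B ≈ 0.0775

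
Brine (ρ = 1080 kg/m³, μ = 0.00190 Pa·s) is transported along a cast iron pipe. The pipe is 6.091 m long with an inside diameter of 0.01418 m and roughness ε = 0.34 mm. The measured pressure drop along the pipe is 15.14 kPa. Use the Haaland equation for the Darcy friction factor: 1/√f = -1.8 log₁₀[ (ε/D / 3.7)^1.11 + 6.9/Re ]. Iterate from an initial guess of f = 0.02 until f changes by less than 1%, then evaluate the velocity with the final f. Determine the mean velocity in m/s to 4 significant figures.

Rearranging Darcy-Weisbach: V = √(2·ΔP·D/(f·L·ρ)). With ε/D = 0.00034/0.01418 = 0.024, iterate starting from f = 0.02:
  f = 0.02 → V = √(2·1.514e+04·0.01418/(0.02·6.091·1080)) = 1.807 m/s; Re = ρVD/μ = 1.456e+04; f → 0.05462
  f = 0.05462 → V = 1.093 m/s; Re = 8811; f → 0.05607
  f = 0.05607 → V = 1.079 m/s; Re = 8697; f → 0.05612
Converged (Δf/f < 1%). With the final f = 0.05612: V = √(2·1.514e+04·0.01418/(0.05612·6.091·1080)) = 1.078 m/s.

V ≈ 1.078 m/s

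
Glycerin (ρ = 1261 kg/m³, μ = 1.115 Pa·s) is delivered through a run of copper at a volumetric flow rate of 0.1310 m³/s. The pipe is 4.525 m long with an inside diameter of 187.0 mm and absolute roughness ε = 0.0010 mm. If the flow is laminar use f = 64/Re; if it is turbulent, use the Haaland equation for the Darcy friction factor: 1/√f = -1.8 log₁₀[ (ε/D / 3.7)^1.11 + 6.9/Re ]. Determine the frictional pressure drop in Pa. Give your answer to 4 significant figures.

Cross-sectional area A = πD²/4 = π(0.187)²/4 = 0.02746 m²; mean velocity V = Q/A = 0.131/0.02746 = 4.77 m/s.
Reynolds number Re = ρVD/μ = 1261 · 4.77 · 0.187 / 1.11 = 1009.
Re < 2300 → laminar flow, so f = 64/Re = 64/1009 = 0.06345 (the turbulent correlation is not needed).
Darcy-Weisbach: ΔP = f(L/D)(ρV²/2) = 0.06345·(4.525/0.187)·(1261·4.77²/2) = 0.06345·24.2·1.434e+04 = 2.202e+04 Pa.

ΔP ≈ 22020 Pa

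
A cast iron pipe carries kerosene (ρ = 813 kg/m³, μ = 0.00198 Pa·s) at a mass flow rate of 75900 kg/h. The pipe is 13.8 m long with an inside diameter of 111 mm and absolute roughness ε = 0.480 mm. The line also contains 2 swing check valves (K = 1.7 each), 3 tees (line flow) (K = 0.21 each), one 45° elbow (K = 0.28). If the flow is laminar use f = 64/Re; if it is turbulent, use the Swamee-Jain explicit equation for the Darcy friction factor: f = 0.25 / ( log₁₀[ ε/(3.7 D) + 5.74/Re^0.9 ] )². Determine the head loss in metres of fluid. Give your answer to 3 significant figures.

h_f ≈ 2.95 m

ṁ = 75900 kg/h = 75900/3600 = 21.08 kg/s.
A = πD²/4 = π(0.111)²/4 = 0.009677 m²; mean velocity V = ṁ/(ρA) = 21.08/(813 · 0.009677) = 2.68 m/s.
Reynolds number Re = ρVD/μ = 813 · 2.68 · 0.111 / 0.00198 = 1.221e+05.
Re > 4000 → turbulent. Relative roughness ε/D = 0.00048/0.111 = 0.00432. Swamee-Jain: f = 0.25/(log₁₀[0.00432/3.7 + 5.74/1.221e+05^0.9])² = 0.25/(log₁₀[0.00117 + 0.000152])² = 0.25/(-2.879)² = 0.03016.
Total minor-loss coefficient ΣK = 2·1.7 + 3·0.21 + 1·0.28 = 4.31.
ΔP = [f·L/D + ΣK]·(ρV²/2) = [0.03016·13.8/0.111 + 4.31]·(813·2.68²/2) = [3.749 + 4.31]·2919 = 2.353e+04 Pa.
Head loss h_f = ΔP/(ρg) = 2.353e+04/(813·9.81) = 2.95 m.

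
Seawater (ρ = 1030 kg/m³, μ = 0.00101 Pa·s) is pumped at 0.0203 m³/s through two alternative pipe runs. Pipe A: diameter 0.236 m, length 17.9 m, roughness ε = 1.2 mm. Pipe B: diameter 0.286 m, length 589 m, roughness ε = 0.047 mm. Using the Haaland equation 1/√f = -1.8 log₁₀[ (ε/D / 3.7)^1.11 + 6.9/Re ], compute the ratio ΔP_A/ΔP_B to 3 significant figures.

Pipe A: V = Q/A = 0.0203/0.04374 = 0.4641 m/s; Re = 1.117e+05; ε/D = 0.00508; Haaland → f = 0.03134; ΔP_A = f(L/D)(ρV²/2) = 263.6 Pa.
Pipe B: V = Q/A = 0.0203/0.06424 = 0.316 m/s; Re = 9.216e+04; ε/D = 0.000164; Haaland → f = 0.01884; ΔP_B = f(L/D)(ρV²/2) = 1995 Pa.
ΔP_A/ΔP_B = 263.6/1995 = 0.132.

ΔP_A/ΔP_B ≈ 0.132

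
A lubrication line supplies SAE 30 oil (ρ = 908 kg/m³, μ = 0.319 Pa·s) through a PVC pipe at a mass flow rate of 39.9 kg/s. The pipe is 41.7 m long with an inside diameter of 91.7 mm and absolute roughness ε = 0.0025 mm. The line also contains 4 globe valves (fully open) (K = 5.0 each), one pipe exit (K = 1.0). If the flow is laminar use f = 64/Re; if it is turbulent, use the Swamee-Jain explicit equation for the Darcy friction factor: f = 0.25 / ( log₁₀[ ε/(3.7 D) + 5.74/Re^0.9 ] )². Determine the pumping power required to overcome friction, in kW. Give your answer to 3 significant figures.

P ≈ 33.3 kW

A = πD²/4 = π(0.0917)²/4 = 0.006604 m²; mean velocity V = ṁ/(ρA) = 39.9/(908 · 0.006604) = 6.654 m/s.
Reynolds number Re = ρVD/μ = 908 · 6.654 · 0.0917 / 0.319 = 1737.
Re < 2300 → laminar flow, so f = 64/Re = 64/1737 = 0.03685 (the turbulent correlation is not needed).
Total minor-loss coefficient ΣK = 4·5 + 1·1 = 21.
ΔP = [f·L/D + ΣK]·(ρV²/2) = [0.03685·41.7/0.0917 + 21]·(908·6.654²/2) = [16.76 + 21]·2.01e+04 = 7.589e+05 Pa.
Q = ṁ/ρ = 39.9/908 = 0.04394 m³/s.
Pumping power P = QΔP = 0.04394·7.589e+05 = 33350 W = 33.3 kW.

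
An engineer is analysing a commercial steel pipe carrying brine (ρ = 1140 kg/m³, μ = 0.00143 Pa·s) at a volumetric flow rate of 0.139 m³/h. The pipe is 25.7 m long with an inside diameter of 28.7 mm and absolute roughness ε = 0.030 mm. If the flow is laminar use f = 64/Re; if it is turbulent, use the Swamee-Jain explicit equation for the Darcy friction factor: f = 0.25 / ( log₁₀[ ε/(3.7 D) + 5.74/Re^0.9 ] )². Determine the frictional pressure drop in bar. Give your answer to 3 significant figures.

ΔP ≈ 8.52×10^-4 bar

Q = 0.139 m³/h = 0.139/3600 = 3.861e-05 m³/s.
Cross-sectional area A = πD²/4 = π(0.0287)²/4 = 0.0006469 m²; mean velocity V = Q/A = 3.861e-05/0.0006469 = 0.05968 m/s.
Reynolds number Re = ρVD/μ = 1140 · 0.05968 · 0.0287 / 0.00143 = 1366.
Re < 2300 → laminar flow, so f = 64/Re = 64/1366 = 0.04687 (the turbulent correlation is not needed).
Darcy-Weisbach: ΔP = f(L/D)(ρV²/2) = 0.04687·(25.7/0.0287)·(1140·0.05968²/2) = 0.04687·895.5·2.03 = 85.21 Pa.
ΔP = 85.21 Pa = 8.52×10^-4 bar.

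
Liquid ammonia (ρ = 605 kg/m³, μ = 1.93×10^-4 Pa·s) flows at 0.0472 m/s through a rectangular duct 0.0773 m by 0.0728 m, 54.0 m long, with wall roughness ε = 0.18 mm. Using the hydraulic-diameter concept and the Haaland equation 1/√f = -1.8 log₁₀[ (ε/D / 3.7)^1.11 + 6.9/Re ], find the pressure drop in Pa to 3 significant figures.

Hydraulic diameter D_h = 4A/P = 4·(0.0773·0.0728)/(2·(0.0773+0.0728)) = 0.02251/0.3002 = 0.07498 m.
Re = ρVD_h/μ = 605·0.0472·0.07498/0.000193 = 1.109e+04.
ε/D_h = 0.00018/0.07498 = 0.0024; Haaland gives 1/√f = -1.8 log₁₀[0.000289+0.000622] = 5.473, so f = 0.03339.
ΔP = f(L/D_h)(ρV²/2) = 0.03339·54/0.07498·0.6739 = 16.21 Pa.

ΔP ≈ 16.2 Pa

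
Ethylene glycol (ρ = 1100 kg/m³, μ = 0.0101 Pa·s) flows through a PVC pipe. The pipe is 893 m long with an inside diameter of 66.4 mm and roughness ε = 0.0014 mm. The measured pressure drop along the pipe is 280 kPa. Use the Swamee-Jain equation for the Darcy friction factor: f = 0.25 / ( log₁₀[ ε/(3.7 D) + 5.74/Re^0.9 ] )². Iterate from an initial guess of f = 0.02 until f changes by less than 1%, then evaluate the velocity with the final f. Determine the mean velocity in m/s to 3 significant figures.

V ≈ 1.07 m/s

Rearranging Darcy-Weisbach: V = √(2·ΔP·D/(f·L·ρ)). With ε/D = 1.4e-06/0.0664 = 2.11e-05, iterate starting from f = 0.02:
  f = 0.02 → V = √(2·2.8e+05·0.0664/(0.02·893·1100)) = 1.376 m/s; Re = ρVD/μ = 9949; f → 0.03105
  f = 0.03105 → V = 1.104 m/s; Re = 7984; f → 0.03302
  f = 0.03302 → V = 1.071 m/s; Re = 7743; f → 0.03331
Converged (Δf/f < 1%). With the final f = 0.03331: V = √(2·2.8e+05·0.0664/(0.03331·893·1100)) = 1.066 m/s.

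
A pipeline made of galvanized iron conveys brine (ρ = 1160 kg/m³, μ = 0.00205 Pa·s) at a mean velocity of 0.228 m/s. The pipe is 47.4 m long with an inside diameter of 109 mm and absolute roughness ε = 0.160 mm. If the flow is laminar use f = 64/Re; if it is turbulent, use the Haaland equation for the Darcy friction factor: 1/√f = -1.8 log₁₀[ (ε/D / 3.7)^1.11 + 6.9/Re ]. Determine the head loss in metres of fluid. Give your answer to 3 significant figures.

Reynolds number Re = ρVD/μ = 1160 · 0.228 · 0.109 / 0.00205 = 1.406e+04.
Re > 4000 → turbulent. Relative roughness ε/D = 0.00016/0.109 = 0.00147. Haaland: 1/√f = -1.8 log₁₀[(0.00147/3.7)^1.11 + 6.9/1.406e+04] = -1.8 log₁₀[0.000168 + 0.000491] = 5.727, so f = 0.03049.
Darcy-Weisbach: ΔP = f(L/D)(ρV²/2) = 0.03049·(47.4/0.109)·(1160·0.228²/2) = 0.03049·434.9·30.15 = 399.8 Pa.
Head loss h_f = ΔP/(ρg) = 399.8/(1160·9.81) = 0.0351 m.

h_f ≈ 0.0351 m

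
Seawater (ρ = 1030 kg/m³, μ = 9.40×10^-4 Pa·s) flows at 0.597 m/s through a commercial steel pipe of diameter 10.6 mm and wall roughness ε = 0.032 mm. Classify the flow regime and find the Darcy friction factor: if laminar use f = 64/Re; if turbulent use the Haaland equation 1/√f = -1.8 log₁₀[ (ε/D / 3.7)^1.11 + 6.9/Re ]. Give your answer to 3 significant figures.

Re = ρVD/μ = 1030·0.597·0.0106/0.00094 = 6934.
Re > 4000 → turbulent. ε/D = 3.2e-05/0.0106 = 0.00302; Haaland: 1/√f = -1.8 log₁₀[0.000373 + 0.000995] = 5.155, so f = 0.03763.

f ≈ 0.0376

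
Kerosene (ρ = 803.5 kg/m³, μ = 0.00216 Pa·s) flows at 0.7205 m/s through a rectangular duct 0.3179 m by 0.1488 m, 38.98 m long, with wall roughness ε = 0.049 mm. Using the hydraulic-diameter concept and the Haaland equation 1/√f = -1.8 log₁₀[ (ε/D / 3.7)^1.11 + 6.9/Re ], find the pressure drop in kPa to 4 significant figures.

Hydraulic diameter D_h = 4A/P = 4·(0.3179·0.1488)/(2·(0.3179+0.1488)) = 0.1892/0.9334 = 0.2027 m.
Re = ρVD_h/μ = 803.5·0.7205·0.2027/0.00216 = 5.433e+04.
ε/D_h = 4.9e-05/0.2027 = 0.000242; Haaland gives 1/√f = -1.8 log₁₀[2.26e-05+0.000127] = 6.885, so f = 0.0211.
ΔP = f(L/D_h)(ρV²/2) = 0.0211·38.98/0.2027·208.6 = 846 Pa.
ΔP = 0.8460 kPa.

ΔP ≈ 0.8460 kPa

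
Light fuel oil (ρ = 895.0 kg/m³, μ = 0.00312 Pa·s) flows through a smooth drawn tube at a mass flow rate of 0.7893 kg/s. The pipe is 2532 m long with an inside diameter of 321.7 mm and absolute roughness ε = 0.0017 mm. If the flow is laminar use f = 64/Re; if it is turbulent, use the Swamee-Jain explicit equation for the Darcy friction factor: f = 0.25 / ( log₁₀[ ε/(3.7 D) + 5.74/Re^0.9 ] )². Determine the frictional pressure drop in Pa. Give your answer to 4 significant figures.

ΔP ≈ 26.50 Pa

A = πD²/4 = π(0.3217)²/4 = 0.08128 m²; mean velocity V = ṁ/(ρA) = 0.7893/(895 · 0.08128) = 0.01085 m/s.
Reynolds number Re = ρVD/μ = 895 · 0.01085 · 0.3217 / 0.00312 = 1001.
Re < 2300 → laminar flow, so f = 64/Re = 64/1001 = 0.06392 (the turbulent correlation is not needed).
Darcy-Weisbach: ΔP = f(L/D)(ρV²/2) = 0.06392·(2532/0.3217)·(895·0.01085²/2) = 0.06392·7871·0.05268 = 26.5 Pa.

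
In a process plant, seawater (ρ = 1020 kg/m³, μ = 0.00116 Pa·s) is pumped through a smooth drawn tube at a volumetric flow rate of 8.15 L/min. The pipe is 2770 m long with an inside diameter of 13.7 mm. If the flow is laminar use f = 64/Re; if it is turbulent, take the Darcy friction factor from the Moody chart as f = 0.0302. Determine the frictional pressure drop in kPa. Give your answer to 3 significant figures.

Q = 8.15 L/min = 8.15/60000 = 0.0001358 m³/s.
Cross-sectional area A = πD²/4 = π(0.0137)²/4 = 0.0001474 m²; mean velocity V = Q/A = 0.0001358/0.0001474 = 0.9215 m/s.
Reynolds number Re = ρVD/μ = 1020 · 0.9215 · 0.0137 / 0.00116 = 1.11e+04.
Re > 4000 → turbulent; use the Moody-chart value f = 0.0302.
Darcy-Weisbach: ΔP = f(L/D)(ρV²/2) = 0.0302·(2770/0.0137)·(1020·0.9215²/2) = 0.0302·2.022e+05·433 = 2.644e+06 Pa.
ΔP = 2.644e+06 Pa = 2640 kPa.

ΔP ≈ 2640 kPa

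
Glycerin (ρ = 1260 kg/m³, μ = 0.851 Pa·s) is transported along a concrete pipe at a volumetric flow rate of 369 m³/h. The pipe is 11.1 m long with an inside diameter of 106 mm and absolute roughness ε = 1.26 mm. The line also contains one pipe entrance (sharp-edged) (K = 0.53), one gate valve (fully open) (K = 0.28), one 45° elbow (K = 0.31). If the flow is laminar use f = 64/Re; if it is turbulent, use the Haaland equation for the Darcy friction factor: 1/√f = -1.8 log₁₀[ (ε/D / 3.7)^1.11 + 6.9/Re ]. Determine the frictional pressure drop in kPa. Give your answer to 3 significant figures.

Q = 369 m³/h = 369/3600 = 0.1025 m³/s.
Cross-sectional area A = πD²/4 = π(0.106)²/4 = 0.008825 m²; mean velocity V = Q/A = 0.1025/0.008825 = 11.62 m/s.
Reynolds number Re = ρVD/μ = 1260 · 11.62 · 0.106 / 0.851 = 1823.
Re < 2300 → laminar flow, so f = 64/Re = 64/1823 = 0.03511 (the turbulent correlation is not needed).
Total minor-loss coefficient ΣK = 1·0.53 + 1·0.28 + 1·0.31 = 1.12.
ΔP = [f·L/D + ΣK]·(ρV²/2) = [0.03511·11.1/0.106 + 1.12]·(1260·11.62²/2) = [3.676 + 1.12]·8.499e+04 = 4.077e+05 Pa.
ΔP = 4.077e+05 Pa = 408 kPa.

ΔP ≈ 408 kPa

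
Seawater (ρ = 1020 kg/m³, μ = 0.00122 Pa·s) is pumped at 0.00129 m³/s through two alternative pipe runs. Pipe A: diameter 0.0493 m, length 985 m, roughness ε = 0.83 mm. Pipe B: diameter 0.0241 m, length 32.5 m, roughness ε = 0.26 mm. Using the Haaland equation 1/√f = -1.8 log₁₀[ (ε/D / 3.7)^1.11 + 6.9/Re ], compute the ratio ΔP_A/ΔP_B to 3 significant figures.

Pipe A: V = Q/A = 0.00129/0.001909 = 0.6758 m/s; Re = 2.785e+04; ε/D = 0.0168; Haaland → f = 0.04714; ΔP_A = f(L/D)(ρV²/2) = 2.194e+05 Pa.
Pipe B: V = Q/A = 0.00129/0.0004562 = 2.828 m/s; Re = 5.698e+04; ε/D = 0.0108; Haaland → f = 0.0399; ΔP_B = f(L/D)(ρV²/2) = 2.195e+05 Pa.
ΔP_A/ΔP_B = 2.194e+05/2.195e+05 = 0.999.

ΔP_A/ΔP_B ≈ 0.999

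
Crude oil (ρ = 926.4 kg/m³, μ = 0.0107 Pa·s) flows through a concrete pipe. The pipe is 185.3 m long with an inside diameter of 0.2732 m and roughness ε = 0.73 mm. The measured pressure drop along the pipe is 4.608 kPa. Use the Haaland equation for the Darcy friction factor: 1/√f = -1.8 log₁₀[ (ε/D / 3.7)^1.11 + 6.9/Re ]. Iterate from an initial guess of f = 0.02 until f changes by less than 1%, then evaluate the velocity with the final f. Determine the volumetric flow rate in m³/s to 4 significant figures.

Q ≈ 0.03990 m³/s

Rearranging Darcy-Weisbach: V = √(2·ΔP·D/(f·L·ρ)). With ε/D = 0.00073/0.2732 = 0.00267, iterate starting from f = 0.02:
  f = 0.02 → V = √(2·4608·0.2732/(0.02·185.3·926.4)) = 0.8564 m/s; Re = ρVD/μ = 2.026e+04; f → 0.03059
  f = 0.03059 → V = 0.6924 m/s; Re = 1.638e+04; f → 0.03157
  f = 0.03157 → V = 0.6816 m/s; Re = 1.612e+04; f → 0.03165
Converged (Δf/f < 1%). With the final f = 0.03165: V = √(2·4608·0.2732/(0.03165·185.3·926.4)) = 0.6807 m/s.
Q = V·A = 0.6807·(π/4·0.2732²) = 0.0399 m³/s = 0.03990 m³/s.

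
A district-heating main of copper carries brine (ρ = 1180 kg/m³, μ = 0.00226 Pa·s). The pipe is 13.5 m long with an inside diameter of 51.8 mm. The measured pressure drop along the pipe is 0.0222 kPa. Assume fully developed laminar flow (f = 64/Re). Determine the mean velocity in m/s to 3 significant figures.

V ≈ 0.0610 m/s

For laminar flow, f = 64/Re with Re = ρVD/μ, so Darcy-Weisbach reduces to ΔP = 32μLV/D². Solving for V: V = ΔP·D²/(32μL) = 22.2·(0.0518)²/(32·0.00226·13.5) = 0.06101 m/s.
Check: Re = ρVD/μ = 1180·0.06101·0.0518/0.00226 = 1650 < 2300, so the laminar assumption holds.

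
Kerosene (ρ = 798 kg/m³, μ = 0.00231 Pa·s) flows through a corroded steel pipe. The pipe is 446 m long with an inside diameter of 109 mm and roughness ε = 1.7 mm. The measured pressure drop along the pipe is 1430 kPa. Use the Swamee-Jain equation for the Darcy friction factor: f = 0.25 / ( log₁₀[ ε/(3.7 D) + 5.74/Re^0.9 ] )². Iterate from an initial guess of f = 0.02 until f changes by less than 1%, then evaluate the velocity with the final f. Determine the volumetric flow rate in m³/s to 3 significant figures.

Rearranging Darcy-Weisbach: V = √(2·ΔP·D/(f·L·ρ)). With ε/D = 0.0017/0.109 = 0.0156, iterate starting from f = 0.02:
  f = 0.02 → V = √(2·1.43e+06·0.109/(0.02·446·798)) = 6.618 m/s; Re = ρVD/μ = 2.492e+05; f → 0.04462
  f = 0.04462 → V = 4.431 m/s; Re = 1.668e+05; f → 0.04475
Converged (Δf/f < 1%). With the final f = 0.04475: V = √(2·1.43e+06·0.109/(0.04475·446·798)) = 4.424 m/s.
Q = V·A = 4.424·(π/4·0.109²) = 0.04128 m³/s = 0.0413 m³/s.

Q ≈ 0.0413 m³/s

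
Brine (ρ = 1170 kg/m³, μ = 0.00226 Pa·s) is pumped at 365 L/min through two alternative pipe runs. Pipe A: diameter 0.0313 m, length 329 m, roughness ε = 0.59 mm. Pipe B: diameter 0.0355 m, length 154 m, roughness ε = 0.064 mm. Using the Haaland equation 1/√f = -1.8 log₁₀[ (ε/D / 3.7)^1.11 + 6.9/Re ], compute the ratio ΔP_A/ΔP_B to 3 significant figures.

Pipe A: V = Q/A = 0.006083/0.0007694 = 7.906 m/s; Re = 1.281e+05; ε/D = 0.0188; Haaland → f = 0.04795; ΔP_A = f(L/D)(ρV²/2) = 1.843e+07 Pa.
Pipe B: V = Q/A = 0.006083/0.0009898 = 6.146 m/s; Re = 1.13e+05; ε/D = 0.0018; Haaland → f = 0.02427; ΔP_B = f(L/D)(ρV²/2) = 2.327e+06 Pa.
ΔP_A/ΔP_B = 1.843e+07/2.327e+06 = 7.92.

ΔP_A/ΔP_B ≈ 7.92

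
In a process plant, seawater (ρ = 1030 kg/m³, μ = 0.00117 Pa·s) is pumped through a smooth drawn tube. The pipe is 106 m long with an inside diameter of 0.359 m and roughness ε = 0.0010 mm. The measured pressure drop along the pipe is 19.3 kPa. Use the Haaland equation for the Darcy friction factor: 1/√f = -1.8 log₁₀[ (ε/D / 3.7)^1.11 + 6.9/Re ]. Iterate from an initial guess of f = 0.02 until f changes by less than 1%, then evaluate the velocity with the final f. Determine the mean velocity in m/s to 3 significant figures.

V ≈ 3.32 m/s

Rearranging Darcy-Weisbach: V = √(2·ΔP·D/(f·L·ρ)). With ε/D = 1e-06/0.359 = 2.79e-06, iterate starting from f = 0.02:
  f = 0.02 → V = √(2·1.93e+04·0.359/(0.02·106·1030)) = 2.519 m/s; Re = ρVD/μ = 7.962e+05; f → 0.01208
  f = 0.01208 → V = 3.241 m/s; Re = 1.024e+06; f → 0.01159
  f = 0.01159 → V = 3.31 m/s; Re = 1.046e+06; f → 0.01155
Converged (Δf/f < 1%). With the final f = 0.01155: V = √(2·1.93e+04·0.359/(0.01155·106·1030)) = 3.316 m/s.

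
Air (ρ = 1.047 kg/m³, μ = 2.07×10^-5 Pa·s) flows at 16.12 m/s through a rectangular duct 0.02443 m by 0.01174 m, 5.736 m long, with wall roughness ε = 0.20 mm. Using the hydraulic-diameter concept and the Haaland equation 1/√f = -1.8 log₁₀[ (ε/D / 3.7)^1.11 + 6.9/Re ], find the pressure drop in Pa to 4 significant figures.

ΔP ≈ 2200 Pa

Hydraulic diameter D_h = 4A/P = 4·(0.02443·0.01174)/(2·(0.02443+0.01174)) = 0.001147/0.07234 = 0.01586 m.
Re = ρVD_h/μ = 1.047·16.12·0.01586/2.07e-05 = 1.293e+04.
ε/D_h = 0.0002/0.01586 = 0.0126; Haaland gives 1/√f = -1.8 log₁₀[0.00182+0.000534] = 4.729, so f = 0.04471.
ΔP = f(L/D_h)(ρV²/2) = 0.04471·5.736/0.01586·136 = 2200 Pa.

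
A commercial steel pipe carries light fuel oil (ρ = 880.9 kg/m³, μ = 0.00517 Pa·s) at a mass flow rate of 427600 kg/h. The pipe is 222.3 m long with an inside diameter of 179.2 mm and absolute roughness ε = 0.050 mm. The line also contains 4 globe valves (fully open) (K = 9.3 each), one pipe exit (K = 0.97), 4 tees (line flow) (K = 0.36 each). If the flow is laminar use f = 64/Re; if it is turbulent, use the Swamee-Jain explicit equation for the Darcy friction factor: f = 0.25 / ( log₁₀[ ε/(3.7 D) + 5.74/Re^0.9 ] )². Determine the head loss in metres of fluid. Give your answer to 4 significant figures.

h_f ≈ 90.41 m

ṁ = 427600 kg/h = 427600/3600 = 118.8 kg/s.
A = πD²/4 = π(0.1792)²/4 = 0.02522 m²; mean velocity V = ṁ/(ρA) = 118.8/(880.9 · 0.02522) = 5.346 m/s.
Reynolds number Re = ρVD/μ = 880.9 · 5.346 · 0.1792 / 0.00517 = 1.632e+05.
Re > 4000 → turbulent. Relative roughness ε/D = 5e-05/0.1792 = 0.000279. Swamee-Jain: f = 0.25/(log₁₀[0.000279/3.7 + 5.74/1.632e+05^0.9])² = 0.25/(log₁₀[7.54e-05 + 0.000117])² = 0.25/(-3.716)² = 0.0181.
Total minor-loss coefficient ΣK = 4·9.3 + 1·0.97 + 4·0.36 = 39.6.
ΔP = [f·L/D + ΣK]·(ρV²/2) = [0.0181·222.3/0.1792 + 39.6]·(880.9·5.346²/2) = [22.46 + 39.6]·1.259e+04 = 7.813e+05 Pa.
Head loss h_f = ΔP/(ρg) = 7.813e+05/(880.9·9.81) = 90.41 m.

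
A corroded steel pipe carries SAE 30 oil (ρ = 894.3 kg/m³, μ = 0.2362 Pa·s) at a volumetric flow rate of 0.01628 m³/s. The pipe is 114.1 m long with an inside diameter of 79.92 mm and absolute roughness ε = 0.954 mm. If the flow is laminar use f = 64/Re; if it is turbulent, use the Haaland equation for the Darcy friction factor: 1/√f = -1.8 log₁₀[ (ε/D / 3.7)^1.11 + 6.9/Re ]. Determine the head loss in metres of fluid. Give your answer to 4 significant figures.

h_f ≈ 49.95 m

Cross-sectional area A = πD²/4 = π(0.07992)²/4 = 0.005017 m²; mean velocity V = Q/A = 0.01628/0.005017 = 3.245 m/s.
Reynolds number Re = ρVD/μ = 894.3 · 3.245 · 0.07992 / 0.236 = 982.
Re < 2300 → laminar flow, so f = 64/Re = 64/982 = 0.06517 (the turbulent correlation is not needed).
Darcy-Weisbach: ΔP = f(L/D)(ρV²/2) = 0.06517·(114.1/0.07992)·(894.3·3.245²/2) = 0.06517·1428·4709 = 4.382e+05 Pa.
Head loss h_f = ΔP/(ρg) = 4.382e+05/(894.3·9.81) = 49.95 m.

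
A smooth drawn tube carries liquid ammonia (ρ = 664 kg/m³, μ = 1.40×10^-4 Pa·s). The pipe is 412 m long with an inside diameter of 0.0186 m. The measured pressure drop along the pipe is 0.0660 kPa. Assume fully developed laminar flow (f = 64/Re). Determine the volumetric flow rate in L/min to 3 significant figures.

For laminar flow, f = 64/Re with Re = ρVD/μ, so Darcy-Weisbach reduces to ΔP = 32μLV/D². Solving for V: V = ΔP·D²/(32μL) = 66·(0.0186)²/(32·0.00014·412) = 0.01237 m/s.
Check: Re = ρVD/μ = 664·0.01237·0.0186/0.00014 = 1091 < 2300, so the laminar assumption holds.
Q = V·A = 0.01237·(π/4·0.0186²) = 3.361e-06 m³/s = 0.202 L/min.

Q ≈ 0.202 L/min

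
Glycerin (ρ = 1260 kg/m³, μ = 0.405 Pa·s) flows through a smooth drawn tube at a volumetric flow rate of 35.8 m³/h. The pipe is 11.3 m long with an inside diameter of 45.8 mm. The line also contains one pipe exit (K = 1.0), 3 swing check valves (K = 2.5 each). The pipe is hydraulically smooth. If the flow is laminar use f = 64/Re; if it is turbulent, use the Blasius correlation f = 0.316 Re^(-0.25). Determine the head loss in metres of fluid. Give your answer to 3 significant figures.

Q = 35.8 m³/h = 35.8/3600 = 0.009944 m³/s.
Cross-sectional area A = πD²/4 = π(0.0458)²/4 = 0.001647 m²; mean velocity V = Q/A = 0.009944/0.001647 = 6.036 m/s.
Reynolds number Re = ρVD/μ = 1260 · 6.036 · 0.0458 / 0.405 = 860.1.
Re < 2300 → laminar flow, so f = 64/Re = 64/860.1 = 0.07441 (the turbulent correlation is not needed).
Total minor-loss coefficient ΣK = 1·1 + 3·2.5 = 8.5.
ΔP = [f·L/D + ΣK]·(ρV²/2) = [0.07441·11.3/0.0458 + 8.5]·(1260·6.036²/2) = [18.36 + 8.5]·2.295e+04 = 6.165e+05 Pa.
Head loss h_f = ΔP/(ρg) = 6.165e+05/(1260·9.81) = 49.9 m.

h_f ≈ 49.9 m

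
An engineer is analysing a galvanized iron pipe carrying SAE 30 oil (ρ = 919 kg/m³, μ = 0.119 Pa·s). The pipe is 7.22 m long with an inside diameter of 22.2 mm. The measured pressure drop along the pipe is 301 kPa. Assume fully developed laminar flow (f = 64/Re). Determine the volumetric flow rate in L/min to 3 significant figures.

Q ≈ 125 L/min

For laminar flow, f = 64/Re with Re = ρVD/μ, so Darcy-Weisbach reduces to ΔP = 32μLV/D². Solving for V: V = ΔP·D²/(32μL) = 3.01e+05·(0.0222)²/(32·0.119·7.22) = 5.396 m/s.
Check: Re = ρVD/μ = 919·5.396·0.0222/0.119 = 925 < 2300, so the laminar assumption holds.
Q = V·A = 5.396·(π/4·0.0222²) = 0.002088 m³/s = 125 L/min.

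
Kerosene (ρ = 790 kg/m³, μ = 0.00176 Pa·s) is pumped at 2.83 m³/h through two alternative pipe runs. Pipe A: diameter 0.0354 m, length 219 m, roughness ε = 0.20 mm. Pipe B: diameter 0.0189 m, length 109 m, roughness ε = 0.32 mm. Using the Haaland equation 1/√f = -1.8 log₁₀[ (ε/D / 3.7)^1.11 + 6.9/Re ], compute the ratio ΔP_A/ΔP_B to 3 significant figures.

ΔP_A/ΔP_B ≈ 0.0679

Pipe A: V = Q/A = 0.0007861/0.0009842 = 0.7987 m/s; Re = 1.269e+04; ε/D = 0.00565; Haaland → f = 0.03699; ΔP_A = f(L/D)(ρV²/2) = 5.766e+04 Pa.
Pipe B: V = Q/A = 0.0007861/0.0002806 = 2.802 m/s; Re = 2.377e+04; ε/D = 0.0169; Haaland → f = 0.04748; ΔP_B = f(L/D)(ρV²/2) = 8.491e+05 Pa.
ΔP_A/ΔP_B = 5.766e+04/8.491e+05 = 0.0679.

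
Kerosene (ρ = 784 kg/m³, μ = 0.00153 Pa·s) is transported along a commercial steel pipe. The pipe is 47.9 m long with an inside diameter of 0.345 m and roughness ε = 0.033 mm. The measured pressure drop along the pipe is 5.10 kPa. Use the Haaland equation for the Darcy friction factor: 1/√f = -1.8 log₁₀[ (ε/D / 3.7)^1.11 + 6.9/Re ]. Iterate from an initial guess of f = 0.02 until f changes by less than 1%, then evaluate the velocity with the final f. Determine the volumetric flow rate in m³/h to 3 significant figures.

Rearranging Darcy-Weisbach: V = √(2·ΔP·D/(f·L·ρ)). With ε/D = 3.3e-05/0.345 = 9.57e-05, iterate starting from f = 0.02:
  f = 0.02 → V = √(2·5100·0.345/(0.02·47.9·784)) = 2.165 m/s; Re = ρVD/μ = 3.827e+05; f → 0.01469
  f = 0.01469 → V = 2.525 m/s; Re = 4.464e+05; f → 0.01441
  f = 0.01441 → V = 2.55 m/s; Re = 4.508e+05; f → 0.01439
Converged (Δf/f < 1%). With the final f = 0.01439: V = √(2·5100·0.345/(0.01439·47.9·784)) = 2.552 m/s.
Q = V·A = 2.552·(π/4·0.345²) = 0.2385 m³/s = 859 m³/h.

Q ≈ 859 m³/h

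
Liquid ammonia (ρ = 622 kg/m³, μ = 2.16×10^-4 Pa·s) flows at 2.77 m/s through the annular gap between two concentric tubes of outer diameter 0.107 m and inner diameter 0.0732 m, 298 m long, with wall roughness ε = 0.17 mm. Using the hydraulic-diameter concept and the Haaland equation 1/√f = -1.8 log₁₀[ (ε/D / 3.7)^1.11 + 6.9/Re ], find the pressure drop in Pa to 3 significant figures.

ΔP ≈ 648000 Pa

Hydraulic diameter D_h = 4A/P = D_o - D_i = 0.107 - 0.0732 = 0.0338 m.
Re = ρVD_h/μ = 622·2.77·0.0338/0.000216 = 2.696e+05.
ε/D_h = 0.00017/0.0338 = 0.00503; Haaland gives 1/√f = -1.8 log₁₀[0.000658+2.56e-05] = 5.698, so f = 0.0308.
ΔP = f(L/D_h)(ρV²/2) = 0.0308·298/0.0338·2386 = 6.481e+05 Pa.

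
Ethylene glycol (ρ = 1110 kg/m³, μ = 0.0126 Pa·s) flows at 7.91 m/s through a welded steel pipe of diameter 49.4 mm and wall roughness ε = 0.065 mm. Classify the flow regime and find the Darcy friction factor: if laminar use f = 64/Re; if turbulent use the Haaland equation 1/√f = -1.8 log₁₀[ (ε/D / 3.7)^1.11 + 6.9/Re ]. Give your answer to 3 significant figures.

Re = ρVD/μ = 1110·7.91·0.0494/0.0126 = 3.442e+04.
Re > 4000 → turbulent. ε/D = 6.5e-05/0.0494 = 0.00132; Haaland: 1/√f = -1.8 log₁₀[0.000148 + 0.0002] = 6.223, so f = 0.02582.

f ≈ 0.0258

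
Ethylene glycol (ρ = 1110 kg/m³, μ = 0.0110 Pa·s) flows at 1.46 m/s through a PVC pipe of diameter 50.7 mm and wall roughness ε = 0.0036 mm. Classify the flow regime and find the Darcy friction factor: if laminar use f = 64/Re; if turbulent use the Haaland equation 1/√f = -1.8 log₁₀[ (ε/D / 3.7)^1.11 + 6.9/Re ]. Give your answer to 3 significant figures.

Re = ρVD/μ = 1110·1.46·0.0507/0.011 = 7469.
Re > 4000 → turbulent. ε/D = 3.6e-06/0.0507 = 7.1e-05; Haaland: 1/√f = -1.8 log₁₀[5.81e-06 + 0.000924] = 5.457, so f = 0.03358.

f ≈ 0.0336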